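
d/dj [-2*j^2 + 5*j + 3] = 5 - 4*j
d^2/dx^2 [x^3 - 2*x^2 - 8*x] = 6*x - 4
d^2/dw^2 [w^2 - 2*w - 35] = 2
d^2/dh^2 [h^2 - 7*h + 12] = 2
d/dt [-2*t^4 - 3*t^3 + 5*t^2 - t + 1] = -8*t^3 - 9*t^2 + 10*t - 1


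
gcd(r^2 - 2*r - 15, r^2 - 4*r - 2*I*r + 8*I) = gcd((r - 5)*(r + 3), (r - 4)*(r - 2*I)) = 1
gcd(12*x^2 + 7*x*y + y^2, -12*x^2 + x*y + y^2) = 4*x + y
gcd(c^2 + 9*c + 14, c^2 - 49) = c + 7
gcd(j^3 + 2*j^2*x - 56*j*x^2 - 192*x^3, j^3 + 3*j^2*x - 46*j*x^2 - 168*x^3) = j^2 + 10*j*x + 24*x^2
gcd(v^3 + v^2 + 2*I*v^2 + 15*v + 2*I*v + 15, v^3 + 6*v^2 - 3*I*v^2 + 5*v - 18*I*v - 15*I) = v^2 + v*(1 - 3*I) - 3*I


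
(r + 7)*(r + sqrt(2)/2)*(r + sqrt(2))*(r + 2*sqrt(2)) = r^4 + 7*sqrt(2)*r^3/2 + 7*r^3 + 7*r^2 + 49*sqrt(2)*r^2/2 + 2*sqrt(2)*r + 49*r + 14*sqrt(2)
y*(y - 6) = y^2 - 6*y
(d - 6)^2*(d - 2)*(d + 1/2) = d^4 - 27*d^3/2 + 53*d^2 - 42*d - 36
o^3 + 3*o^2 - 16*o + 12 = (o - 2)*(o - 1)*(o + 6)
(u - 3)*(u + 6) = u^2 + 3*u - 18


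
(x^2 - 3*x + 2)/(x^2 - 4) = (x - 1)/(x + 2)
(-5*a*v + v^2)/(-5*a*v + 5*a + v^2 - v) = v/(v - 1)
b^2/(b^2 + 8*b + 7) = b^2/(b^2 + 8*b + 7)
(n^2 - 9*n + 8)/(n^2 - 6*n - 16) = (n - 1)/(n + 2)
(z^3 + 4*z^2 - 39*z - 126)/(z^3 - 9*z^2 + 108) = (z + 7)/(z - 6)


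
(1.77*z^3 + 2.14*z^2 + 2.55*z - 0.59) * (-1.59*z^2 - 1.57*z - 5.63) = -2.8143*z^5 - 6.1815*z^4 - 17.3794*z^3 - 15.1136*z^2 - 13.4302*z + 3.3217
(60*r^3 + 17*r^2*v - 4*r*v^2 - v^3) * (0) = 0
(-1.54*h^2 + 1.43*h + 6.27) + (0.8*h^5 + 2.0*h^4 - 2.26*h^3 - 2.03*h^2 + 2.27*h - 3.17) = 0.8*h^5 + 2.0*h^4 - 2.26*h^3 - 3.57*h^2 + 3.7*h + 3.1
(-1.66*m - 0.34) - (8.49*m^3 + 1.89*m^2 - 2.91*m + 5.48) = -8.49*m^3 - 1.89*m^2 + 1.25*m - 5.82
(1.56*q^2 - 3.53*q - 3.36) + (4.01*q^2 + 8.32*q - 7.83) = 5.57*q^2 + 4.79*q - 11.19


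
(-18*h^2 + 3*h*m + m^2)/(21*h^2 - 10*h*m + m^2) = (-6*h - m)/(7*h - m)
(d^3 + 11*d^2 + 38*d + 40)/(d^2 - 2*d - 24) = (d^2 + 7*d + 10)/(d - 6)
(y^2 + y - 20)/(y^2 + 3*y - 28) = (y + 5)/(y + 7)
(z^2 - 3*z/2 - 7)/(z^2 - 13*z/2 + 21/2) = (z + 2)/(z - 3)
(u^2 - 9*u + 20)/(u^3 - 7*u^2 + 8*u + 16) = (u - 5)/(u^2 - 3*u - 4)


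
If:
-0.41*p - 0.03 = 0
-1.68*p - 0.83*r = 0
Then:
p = -0.07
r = 0.15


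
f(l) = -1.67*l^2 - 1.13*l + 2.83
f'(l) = -3.34*l - 1.13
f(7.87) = -109.50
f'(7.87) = -27.42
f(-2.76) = -6.77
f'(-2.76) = 8.09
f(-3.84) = -17.46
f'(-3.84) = 11.70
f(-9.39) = -133.81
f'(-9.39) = 30.23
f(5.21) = -48.39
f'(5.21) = -18.53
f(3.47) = -21.20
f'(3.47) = -12.72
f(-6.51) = -60.59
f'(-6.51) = 20.61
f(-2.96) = -8.46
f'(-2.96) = 8.76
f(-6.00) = -50.51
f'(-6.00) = 18.91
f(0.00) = 2.83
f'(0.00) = -1.13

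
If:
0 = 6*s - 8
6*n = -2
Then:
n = -1/3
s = 4/3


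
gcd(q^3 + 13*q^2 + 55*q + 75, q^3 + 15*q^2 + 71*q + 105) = q^2 + 8*q + 15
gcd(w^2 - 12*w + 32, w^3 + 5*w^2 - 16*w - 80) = w - 4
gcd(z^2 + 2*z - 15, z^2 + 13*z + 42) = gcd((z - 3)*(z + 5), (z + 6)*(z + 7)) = 1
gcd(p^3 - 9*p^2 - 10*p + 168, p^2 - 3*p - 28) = p^2 - 3*p - 28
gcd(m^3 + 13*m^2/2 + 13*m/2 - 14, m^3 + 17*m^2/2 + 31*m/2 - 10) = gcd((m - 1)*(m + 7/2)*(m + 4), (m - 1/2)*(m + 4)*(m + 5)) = m + 4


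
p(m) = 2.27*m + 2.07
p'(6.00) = 2.27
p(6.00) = 15.69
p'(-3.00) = 2.27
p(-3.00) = -4.74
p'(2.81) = 2.27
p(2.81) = 8.45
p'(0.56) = 2.27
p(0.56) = 3.34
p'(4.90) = 2.27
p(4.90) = 13.19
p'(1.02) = 2.27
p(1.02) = 4.39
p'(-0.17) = 2.27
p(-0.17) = 1.68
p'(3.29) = 2.27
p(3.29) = 9.54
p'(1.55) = 2.27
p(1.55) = 5.59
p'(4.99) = 2.27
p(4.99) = 13.40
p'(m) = 2.27000000000000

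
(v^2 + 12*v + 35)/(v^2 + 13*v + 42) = (v + 5)/(v + 6)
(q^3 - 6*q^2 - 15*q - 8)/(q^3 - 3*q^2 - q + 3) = (q^2 - 7*q - 8)/(q^2 - 4*q + 3)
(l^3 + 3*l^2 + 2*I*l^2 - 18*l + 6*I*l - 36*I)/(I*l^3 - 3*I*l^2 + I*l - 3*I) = (-I*l^2 + l*(2 - 6*I) + 12)/(l^2 + 1)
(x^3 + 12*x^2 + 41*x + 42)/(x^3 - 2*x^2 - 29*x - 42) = (x + 7)/(x - 7)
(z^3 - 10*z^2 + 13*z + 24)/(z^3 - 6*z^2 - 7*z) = (z^2 - 11*z + 24)/(z*(z - 7))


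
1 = 1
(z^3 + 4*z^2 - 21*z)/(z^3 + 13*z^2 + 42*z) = (z - 3)/(z + 6)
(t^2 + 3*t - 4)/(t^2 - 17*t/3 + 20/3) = 3*(t^2 + 3*t - 4)/(3*t^2 - 17*t + 20)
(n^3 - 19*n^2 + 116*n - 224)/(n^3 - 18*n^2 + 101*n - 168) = (n - 4)/(n - 3)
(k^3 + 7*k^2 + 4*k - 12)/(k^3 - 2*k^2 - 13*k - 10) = (k^2 + 5*k - 6)/(k^2 - 4*k - 5)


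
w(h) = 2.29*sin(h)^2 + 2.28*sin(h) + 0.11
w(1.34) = 4.50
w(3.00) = 0.48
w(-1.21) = -0.02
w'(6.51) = 3.23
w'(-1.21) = -0.71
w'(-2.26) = 0.80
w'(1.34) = 1.54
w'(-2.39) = 0.62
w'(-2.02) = 0.80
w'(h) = 4.58*sin(h)*cos(h) + 2.28*cos(h)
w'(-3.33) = -3.08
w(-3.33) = 0.62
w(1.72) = 4.60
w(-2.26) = -0.29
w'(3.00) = -2.90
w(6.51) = 0.74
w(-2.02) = -0.09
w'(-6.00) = 3.42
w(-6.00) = 0.93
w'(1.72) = -1.01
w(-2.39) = -0.38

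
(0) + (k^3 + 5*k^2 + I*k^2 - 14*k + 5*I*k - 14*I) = k^3 + 5*k^2 + I*k^2 - 14*k + 5*I*k - 14*I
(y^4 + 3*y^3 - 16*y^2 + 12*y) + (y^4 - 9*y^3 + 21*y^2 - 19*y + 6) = 2*y^4 - 6*y^3 + 5*y^2 - 7*y + 6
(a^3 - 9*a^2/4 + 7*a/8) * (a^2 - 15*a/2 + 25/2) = a^5 - 39*a^4/4 + 121*a^3/4 - 555*a^2/16 + 175*a/16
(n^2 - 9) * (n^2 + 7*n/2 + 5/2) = n^4 + 7*n^3/2 - 13*n^2/2 - 63*n/2 - 45/2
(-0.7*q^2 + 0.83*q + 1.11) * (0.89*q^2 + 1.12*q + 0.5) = -0.623*q^4 - 0.0453*q^3 + 1.5675*q^2 + 1.6582*q + 0.555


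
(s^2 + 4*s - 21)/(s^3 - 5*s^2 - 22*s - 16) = (-s^2 - 4*s + 21)/(-s^3 + 5*s^2 + 22*s + 16)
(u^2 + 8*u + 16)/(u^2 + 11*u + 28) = (u + 4)/(u + 7)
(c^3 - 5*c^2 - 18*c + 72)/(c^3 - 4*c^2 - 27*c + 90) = (c + 4)/(c + 5)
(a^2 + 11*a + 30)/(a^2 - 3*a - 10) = (a^2 + 11*a + 30)/(a^2 - 3*a - 10)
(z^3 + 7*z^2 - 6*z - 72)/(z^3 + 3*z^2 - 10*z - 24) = (z + 6)/(z + 2)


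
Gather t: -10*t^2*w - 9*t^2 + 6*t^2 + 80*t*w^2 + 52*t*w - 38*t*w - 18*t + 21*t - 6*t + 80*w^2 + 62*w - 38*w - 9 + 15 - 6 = t^2*(-10*w - 3) + t*(80*w^2 + 14*w - 3) + 80*w^2 + 24*w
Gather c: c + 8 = c + 8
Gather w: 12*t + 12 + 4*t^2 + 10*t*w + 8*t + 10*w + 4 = 4*t^2 + 20*t + w*(10*t + 10) + 16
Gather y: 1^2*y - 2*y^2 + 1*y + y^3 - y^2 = y^3 - 3*y^2 + 2*y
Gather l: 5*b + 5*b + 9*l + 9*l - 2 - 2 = 10*b + 18*l - 4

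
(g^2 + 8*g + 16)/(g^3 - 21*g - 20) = (g + 4)/(g^2 - 4*g - 5)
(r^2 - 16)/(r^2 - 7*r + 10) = (r^2 - 16)/(r^2 - 7*r + 10)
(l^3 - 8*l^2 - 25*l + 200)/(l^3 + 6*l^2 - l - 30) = (l^2 - 13*l + 40)/(l^2 + l - 6)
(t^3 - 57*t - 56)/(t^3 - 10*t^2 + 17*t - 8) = (t^2 + 8*t + 7)/(t^2 - 2*t + 1)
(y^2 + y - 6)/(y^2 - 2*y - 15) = (y - 2)/(y - 5)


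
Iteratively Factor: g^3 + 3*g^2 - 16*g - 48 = (g + 4)*(g^2 - g - 12) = (g - 4)*(g + 4)*(g + 3)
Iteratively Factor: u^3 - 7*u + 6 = (u - 2)*(u^2 + 2*u - 3) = (u - 2)*(u - 1)*(u + 3)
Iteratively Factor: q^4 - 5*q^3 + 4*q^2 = (q - 4)*(q^3 - q^2) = q*(q - 4)*(q^2 - q) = q^2*(q - 4)*(q - 1)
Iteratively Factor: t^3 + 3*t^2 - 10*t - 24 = (t + 2)*(t^2 + t - 12) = (t - 3)*(t + 2)*(t + 4)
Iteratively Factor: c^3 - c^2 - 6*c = (c + 2)*(c^2 - 3*c) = (c - 3)*(c + 2)*(c)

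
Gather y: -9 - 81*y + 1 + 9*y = -72*y - 8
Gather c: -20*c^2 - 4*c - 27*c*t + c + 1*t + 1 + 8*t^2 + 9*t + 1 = -20*c^2 + c*(-27*t - 3) + 8*t^2 + 10*t + 2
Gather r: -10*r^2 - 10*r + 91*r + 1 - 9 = -10*r^2 + 81*r - 8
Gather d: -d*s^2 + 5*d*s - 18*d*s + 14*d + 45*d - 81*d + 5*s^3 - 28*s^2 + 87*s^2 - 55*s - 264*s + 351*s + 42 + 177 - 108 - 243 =d*(-s^2 - 13*s - 22) + 5*s^3 + 59*s^2 + 32*s - 132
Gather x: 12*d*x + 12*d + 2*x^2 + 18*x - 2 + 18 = 12*d + 2*x^2 + x*(12*d + 18) + 16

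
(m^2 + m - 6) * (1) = m^2 + m - 6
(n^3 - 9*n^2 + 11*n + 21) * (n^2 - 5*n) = n^5 - 14*n^4 + 56*n^3 - 34*n^2 - 105*n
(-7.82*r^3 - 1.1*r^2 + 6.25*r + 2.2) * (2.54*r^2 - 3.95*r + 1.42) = -19.8628*r^5 + 28.095*r^4 + 9.1156*r^3 - 20.6615*r^2 + 0.184999999999999*r + 3.124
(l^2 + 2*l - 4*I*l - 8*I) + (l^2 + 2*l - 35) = 2*l^2 + 4*l - 4*I*l - 35 - 8*I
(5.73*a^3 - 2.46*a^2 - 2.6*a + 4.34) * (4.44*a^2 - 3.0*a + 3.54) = 25.4412*a^5 - 28.1124*a^4 + 16.1202*a^3 + 18.3612*a^2 - 22.224*a + 15.3636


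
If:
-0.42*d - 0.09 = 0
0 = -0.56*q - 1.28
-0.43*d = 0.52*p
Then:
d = -0.21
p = 0.18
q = -2.29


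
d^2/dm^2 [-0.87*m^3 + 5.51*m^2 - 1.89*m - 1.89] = 11.02 - 5.22*m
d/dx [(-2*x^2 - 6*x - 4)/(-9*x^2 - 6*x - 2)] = 2*(-21*x^2 - 32*x - 6)/(81*x^4 + 108*x^3 + 72*x^2 + 24*x + 4)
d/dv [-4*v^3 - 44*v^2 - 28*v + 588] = -12*v^2 - 88*v - 28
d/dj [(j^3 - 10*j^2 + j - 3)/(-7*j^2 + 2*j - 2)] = (-7*j^4 + 4*j^3 - 19*j^2 - 2*j + 4)/(49*j^4 - 28*j^3 + 32*j^2 - 8*j + 4)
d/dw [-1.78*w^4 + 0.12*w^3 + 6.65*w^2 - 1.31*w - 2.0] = -7.12*w^3 + 0.36*w^2 + 13.3*w - 1.31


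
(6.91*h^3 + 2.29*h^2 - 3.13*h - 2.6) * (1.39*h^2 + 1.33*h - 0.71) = 9.6049*h^5 + 12.3734*h^4 - 6.2111*h^3 - 9.4028*h^2 - 1.2357*h + 1.846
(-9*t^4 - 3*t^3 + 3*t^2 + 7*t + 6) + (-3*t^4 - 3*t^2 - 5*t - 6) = -12*t^4 - 3*t^3 + 2*t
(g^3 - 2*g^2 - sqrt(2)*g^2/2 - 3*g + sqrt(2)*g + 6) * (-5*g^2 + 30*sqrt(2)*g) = -5*g^5 + 10*g^4 + 65*sqrt(2)*g^4/2 - 65*sqrt(2)*g^3 - 15*g^3 - 90*sqrt(2)*g^2 + 30*g^2 + 180*sqrt(2)*g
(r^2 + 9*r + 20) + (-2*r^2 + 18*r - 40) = -r^2 + 27*r - 20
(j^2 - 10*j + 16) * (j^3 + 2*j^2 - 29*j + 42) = j^5 - 8*j^4 - 33*j^3 + 364*j^2 - 884*j + 672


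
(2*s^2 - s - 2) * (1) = 2*s^2 - s - 2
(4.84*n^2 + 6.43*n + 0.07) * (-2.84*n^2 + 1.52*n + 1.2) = -13.7456*n^4 - 10.9044*n^3 + 15.3828*n^2 + 7.8224*n + 0.084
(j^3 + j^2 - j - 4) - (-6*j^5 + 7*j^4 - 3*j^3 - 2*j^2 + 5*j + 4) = 6*j^5 - 7*j^4 + 4*j^3 + 3*j^2 - 6*j - 8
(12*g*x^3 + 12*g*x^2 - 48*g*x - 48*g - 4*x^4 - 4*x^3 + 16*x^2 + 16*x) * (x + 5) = 12*g*x^4 + 72*g*x^3 + 12*g*x^2 - 288*g*x - 240*g - 4*x^5 - 24*x^4 - 4*x^3 + 96*x^2 + 80*x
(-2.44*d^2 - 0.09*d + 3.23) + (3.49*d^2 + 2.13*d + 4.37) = 1.05*d^2 + 2.04*d + 7.6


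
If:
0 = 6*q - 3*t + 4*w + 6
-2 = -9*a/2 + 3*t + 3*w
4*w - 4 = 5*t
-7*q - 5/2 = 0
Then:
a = -1205/252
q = -5/14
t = -55/14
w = -219/56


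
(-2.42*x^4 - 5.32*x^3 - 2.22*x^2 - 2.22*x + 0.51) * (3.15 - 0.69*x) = 1.6698*x^5 - 3.9522*x^4 - 15.2262*x^3 - 5.4612*x^2 - 7.3449*x + 1.6065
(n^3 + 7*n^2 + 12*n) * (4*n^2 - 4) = 4*n^5 + 28*n^4 + 44*n^3 - 28*n^2 - 48*n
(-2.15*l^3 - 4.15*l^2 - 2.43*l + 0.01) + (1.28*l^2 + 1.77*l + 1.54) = -2.15*l^3 - 2.87*l^2 - 0.66*l + 1.55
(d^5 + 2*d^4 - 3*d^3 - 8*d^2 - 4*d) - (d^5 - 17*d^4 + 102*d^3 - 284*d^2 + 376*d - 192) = 19*d^4 - 105*d^3 + 276*d^2 - 380*d + 192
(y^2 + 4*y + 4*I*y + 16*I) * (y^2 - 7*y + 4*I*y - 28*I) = y^4 - 3*y^3 + 8*I*y^3 - 44*y^2 - 24*I*y^2 + 48*y - 224*I*y + 448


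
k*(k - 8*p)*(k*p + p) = k^3*p - 8*k^2*p^2 + k^2*p - 8*k*p^2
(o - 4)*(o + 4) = o^2 - 16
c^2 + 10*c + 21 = (c + 3)*(c + 7)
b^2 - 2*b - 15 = (b - 5)*(b + 3)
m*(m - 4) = m^2 - 4*m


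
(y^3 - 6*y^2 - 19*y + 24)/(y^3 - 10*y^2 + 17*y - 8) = (y + 3)/(y - 1)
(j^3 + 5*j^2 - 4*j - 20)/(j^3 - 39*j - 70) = (j - 2)/(j - 7)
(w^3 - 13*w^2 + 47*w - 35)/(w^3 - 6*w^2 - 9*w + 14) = (w - 5)/(w + 2)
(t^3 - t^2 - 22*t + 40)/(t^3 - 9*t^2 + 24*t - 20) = (t^2 + t - 20)/(t^2 - 7*t + 10)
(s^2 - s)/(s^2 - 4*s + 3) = s/(s - 3)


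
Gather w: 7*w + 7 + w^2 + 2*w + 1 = w^2 + 9*w + 8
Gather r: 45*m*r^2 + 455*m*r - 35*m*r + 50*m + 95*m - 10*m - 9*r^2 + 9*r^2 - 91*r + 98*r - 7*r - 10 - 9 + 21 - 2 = 45*m*r^2 + 420*m*r + 135*m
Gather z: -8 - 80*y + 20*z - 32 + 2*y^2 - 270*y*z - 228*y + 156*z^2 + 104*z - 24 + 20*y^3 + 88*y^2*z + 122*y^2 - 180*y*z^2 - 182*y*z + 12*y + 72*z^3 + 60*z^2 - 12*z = 20*y^3 + 124*y^2 - 296*y + 72*z^3 + z^2*(216 - 180*y) + z*(88*y^2 - 452*y + 112) - 64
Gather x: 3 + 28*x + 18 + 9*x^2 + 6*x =9*x^2 + 34*x + 21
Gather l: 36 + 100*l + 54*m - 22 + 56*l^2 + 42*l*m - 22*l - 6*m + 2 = 56*l^2 + l*(42*m + 78) + 48*m + 16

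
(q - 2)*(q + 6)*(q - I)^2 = q^4 + 4*q^3 - 2*I*q^3 - 13*q^2 - 8*I*q^2 - 4*q + 24*I*q + 12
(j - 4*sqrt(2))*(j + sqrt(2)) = j^2 - 3*sqrt(2)*j - 8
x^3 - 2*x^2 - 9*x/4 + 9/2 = (x - 2)*(x - 3/2)*(x + 3/2)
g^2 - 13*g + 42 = (g - 7)*(g - 6)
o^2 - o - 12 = (o - 4)*(o + 3)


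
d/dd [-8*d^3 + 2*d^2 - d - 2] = -24*d^2 + 4*d - 1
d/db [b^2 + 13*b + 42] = 2*b + 13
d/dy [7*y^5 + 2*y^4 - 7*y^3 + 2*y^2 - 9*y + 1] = 35*y^4 + 8*y^3 - 21*y^2 + 4*y - 9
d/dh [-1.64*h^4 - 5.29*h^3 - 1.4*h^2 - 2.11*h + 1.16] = -6.56*h^3 - 15.87*h^2 - 2.8*h - 2.11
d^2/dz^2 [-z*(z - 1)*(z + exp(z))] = -z^2*exp(z) - 3*z*exp(z) - 6*z + 2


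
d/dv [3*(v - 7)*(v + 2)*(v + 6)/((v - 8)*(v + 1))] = 3*(v^4 - 14*v^3 + 13*v^2 + 152*v - 236)/(v^4 - 14*v^3 + 33*v^2 + 112*v + 64)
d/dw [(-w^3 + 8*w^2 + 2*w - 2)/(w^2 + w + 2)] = (-w^4 - 2*w^3 + 36*w + 6)/(w^4 + 2*w^3 + 5*w^2 + 4*w + 4)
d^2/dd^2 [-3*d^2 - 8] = -6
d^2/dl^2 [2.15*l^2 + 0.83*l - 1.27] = 4.30000000000000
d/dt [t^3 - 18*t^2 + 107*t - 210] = 3*t^2 - 36*t + 107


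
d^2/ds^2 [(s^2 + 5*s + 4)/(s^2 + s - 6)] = 4*(2*s^3 + 15*s^2 + 51*s + 47)/(s^6 + 3*s^5 - 15*s^4 - 35*s^3 + 90*s^2 + 108*s - 216)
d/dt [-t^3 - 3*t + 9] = -3*t^2 - 3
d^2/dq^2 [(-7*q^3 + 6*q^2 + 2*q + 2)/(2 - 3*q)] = 6*(21*q^3 - 42*q^2 + 28*q - 18)/(27*q^3 - 54*q^2 + 36*q - 8)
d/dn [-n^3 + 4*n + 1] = 4 - 3*n^2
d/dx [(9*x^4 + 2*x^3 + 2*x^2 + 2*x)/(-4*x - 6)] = (-27*x^4 - 58*x^3 - 11*x^2 - 6*x - 3)/(4*x^2 + 12*x + 9)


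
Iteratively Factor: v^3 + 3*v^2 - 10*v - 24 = (v + 4)*(v^2 - v - 6) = (v + 2)*(v + 4)*(v - 3)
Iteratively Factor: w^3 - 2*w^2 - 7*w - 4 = (w + 1)*(w^2 - 3*w - 4) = (w - 4)*(w + 1)*(w + 1)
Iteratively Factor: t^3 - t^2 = (t - 1)*(t^2) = t*(t - 1)*(t)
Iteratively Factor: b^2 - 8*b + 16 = (b - 4)*(b - 4)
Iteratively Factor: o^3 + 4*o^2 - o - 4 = (o + 1)*(o^2 + 3*o - 4) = (o + 1)*(o + 4)*(o - 1)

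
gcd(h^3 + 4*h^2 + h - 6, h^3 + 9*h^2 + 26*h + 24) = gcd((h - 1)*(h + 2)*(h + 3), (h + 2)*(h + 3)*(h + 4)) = h^2 + 5*h + 6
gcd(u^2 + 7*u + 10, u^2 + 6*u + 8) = u + 2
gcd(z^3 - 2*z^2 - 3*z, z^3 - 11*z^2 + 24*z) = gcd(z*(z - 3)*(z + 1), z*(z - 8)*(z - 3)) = z^2 - 3*z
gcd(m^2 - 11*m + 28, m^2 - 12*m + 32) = m - 4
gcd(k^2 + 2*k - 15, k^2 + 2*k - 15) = k^2 + 2*k - 15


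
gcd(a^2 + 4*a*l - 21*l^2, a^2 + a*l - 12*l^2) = a - 3*l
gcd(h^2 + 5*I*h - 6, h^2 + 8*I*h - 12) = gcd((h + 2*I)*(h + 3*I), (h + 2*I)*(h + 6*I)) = h + 2*I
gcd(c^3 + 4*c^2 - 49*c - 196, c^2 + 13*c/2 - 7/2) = c + 7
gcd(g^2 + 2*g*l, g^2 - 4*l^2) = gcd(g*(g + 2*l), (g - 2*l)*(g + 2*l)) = g + 2*l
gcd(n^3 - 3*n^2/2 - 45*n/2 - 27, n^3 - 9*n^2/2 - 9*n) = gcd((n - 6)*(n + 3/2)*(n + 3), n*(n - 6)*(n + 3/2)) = n^2 - 9*n/2 - 9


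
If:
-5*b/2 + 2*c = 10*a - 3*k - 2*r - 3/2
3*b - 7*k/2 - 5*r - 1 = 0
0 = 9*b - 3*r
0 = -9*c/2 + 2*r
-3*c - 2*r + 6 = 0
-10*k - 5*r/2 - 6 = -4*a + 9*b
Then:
No Solution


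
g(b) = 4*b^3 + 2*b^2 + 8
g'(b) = 12*b^2 + 4*b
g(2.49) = 82.15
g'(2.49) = 84.36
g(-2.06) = -18.48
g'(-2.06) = 42.68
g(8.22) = 2364.79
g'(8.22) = 843.70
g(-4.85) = -401.29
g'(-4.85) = 262.87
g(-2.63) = -50.93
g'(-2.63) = 72.48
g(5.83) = 868.60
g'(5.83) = 431.19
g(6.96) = 1453.50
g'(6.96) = 609.14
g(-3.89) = -197.19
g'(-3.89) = 166.03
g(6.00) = 944.00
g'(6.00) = 456.00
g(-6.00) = -784.00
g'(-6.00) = 408.00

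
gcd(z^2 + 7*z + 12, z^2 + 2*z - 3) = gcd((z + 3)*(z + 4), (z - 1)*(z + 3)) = z + 3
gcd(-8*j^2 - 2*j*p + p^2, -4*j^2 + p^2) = 2*j + p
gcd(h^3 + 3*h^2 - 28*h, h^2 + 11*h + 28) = h + 7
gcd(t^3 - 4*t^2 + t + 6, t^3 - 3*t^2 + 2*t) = t - 2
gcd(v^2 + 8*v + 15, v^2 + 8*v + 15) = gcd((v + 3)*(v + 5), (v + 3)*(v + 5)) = v^2 + 8*v + 15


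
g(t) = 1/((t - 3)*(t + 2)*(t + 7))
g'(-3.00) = 0.04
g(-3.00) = 0.04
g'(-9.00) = 0.00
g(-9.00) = -0.00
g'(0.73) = 0.00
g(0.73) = -0.02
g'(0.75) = 0.00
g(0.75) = -0.02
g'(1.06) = -0.00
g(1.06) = -0.02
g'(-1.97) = 44.44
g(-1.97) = -1.33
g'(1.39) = -0.00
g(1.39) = -0.02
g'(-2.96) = 0.04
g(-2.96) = 0.04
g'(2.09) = -0.02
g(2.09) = -0.03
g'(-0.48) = 0.02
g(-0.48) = -0.03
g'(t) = -1/((t - 3)*(t + 2)*(t + 7)^2) - 1/((t - 3)*(t + 2)^2*(t + 7)) - 1/((t - 3)^2*(t + 2)*(t + 7))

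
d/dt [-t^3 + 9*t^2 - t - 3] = -3*t^2 + 18*t - 1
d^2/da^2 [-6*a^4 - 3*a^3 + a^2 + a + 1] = -72*a^2 - 18*a + 2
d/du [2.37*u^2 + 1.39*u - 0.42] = 4.74*u + 1.39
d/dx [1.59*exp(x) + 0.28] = 1.59*exp(x)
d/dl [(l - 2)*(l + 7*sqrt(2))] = 2*l - 2 + 7*sqrt(2)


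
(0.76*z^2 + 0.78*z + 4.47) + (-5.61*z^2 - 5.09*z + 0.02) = -4.85*z^2 - 4.31*z + 4.49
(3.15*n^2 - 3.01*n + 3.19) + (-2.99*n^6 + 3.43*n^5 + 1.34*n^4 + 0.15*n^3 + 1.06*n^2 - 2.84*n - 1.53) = -2.99*n^6 + 3.43*n^5 + 1.34*n^4 + 0.15*n^3 + 4.21*n^2 - 5.85*n + 1.66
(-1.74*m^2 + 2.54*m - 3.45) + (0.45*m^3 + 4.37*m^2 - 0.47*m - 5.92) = 0.45*m^3 + 2.63*m^2 + 2.07*m - 9.37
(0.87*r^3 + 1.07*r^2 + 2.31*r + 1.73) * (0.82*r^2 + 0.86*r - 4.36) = 0.7134*r^5 + 1.6256*r^4 - 0.9788*r^3 - 1.26*r^2 - 8.5838*r - 7.5428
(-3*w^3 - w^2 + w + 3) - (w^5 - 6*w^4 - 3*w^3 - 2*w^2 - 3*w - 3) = -w^5 + 6*w^4 + w^2 + 4*w + 6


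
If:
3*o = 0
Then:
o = 0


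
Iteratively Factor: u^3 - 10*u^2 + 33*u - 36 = (u - 3)*(u^2 - 7*u + 12) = (u - 4)*(u - 3)*(u - 3)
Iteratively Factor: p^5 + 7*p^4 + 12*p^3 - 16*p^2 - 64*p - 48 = (p + 2)*(p^4 + 5*p^3 + 2*p^2 - 20*p - 24) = (p - 2)*(p + 2)*(p^3 + 7*p^2 + 16*p + 12) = (p - 2)*(p + 2)^2*(p^2 + 5*p + 6) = (p - 2)*(p + 2)^3*(p + 3)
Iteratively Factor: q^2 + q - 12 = (q + 4)*(q - 3)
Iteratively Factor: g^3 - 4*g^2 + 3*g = (g - 1)*(g^2 - 3*g) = (g - 3)*(g - 1)*(g)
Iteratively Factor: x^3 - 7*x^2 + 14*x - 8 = (x - 2)*(x^2 - 5*x + 4) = (x - 2)*(x - 1)*(x - 4)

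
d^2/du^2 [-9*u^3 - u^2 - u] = -54*u - 2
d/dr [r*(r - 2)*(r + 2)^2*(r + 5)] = 5*r^4 + 28*r^3 + 18*r^2 - 56*r - 40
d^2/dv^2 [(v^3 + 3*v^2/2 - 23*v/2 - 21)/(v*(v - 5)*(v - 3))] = (19*v^6 - 159*v^5 + 165*v^4 + 2371*v^3 - 9954*v^2 + 15120*v - 9450)/(v^3*(v^6 - 24*v^5 + 237*v^4 - 1232*v^3 + 3555*v^2 - 5400*v + 3375))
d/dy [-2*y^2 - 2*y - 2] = -4*y - 2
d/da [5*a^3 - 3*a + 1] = 15*a^2 - 3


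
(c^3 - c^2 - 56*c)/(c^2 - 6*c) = (c^2 - c - 56)/(c - 6)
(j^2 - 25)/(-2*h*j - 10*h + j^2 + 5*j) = (5 - j)/(2*h - j)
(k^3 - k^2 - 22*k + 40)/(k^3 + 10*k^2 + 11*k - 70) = (k - 4)/(k + 7)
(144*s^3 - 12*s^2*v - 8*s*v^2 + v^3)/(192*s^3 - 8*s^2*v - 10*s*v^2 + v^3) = (6*s - v)/(8*s - v)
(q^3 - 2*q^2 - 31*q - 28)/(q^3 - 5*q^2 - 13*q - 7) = (q + 4)/(q + 1)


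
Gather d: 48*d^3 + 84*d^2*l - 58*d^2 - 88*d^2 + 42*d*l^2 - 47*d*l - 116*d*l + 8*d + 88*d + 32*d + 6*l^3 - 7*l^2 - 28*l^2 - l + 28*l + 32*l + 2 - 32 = 48*d^3 + d^2*(84*l - 146) + d*(42*l^2 - 163*l + 128) + 6*l^3 - 35*l^2 + 59*l - 30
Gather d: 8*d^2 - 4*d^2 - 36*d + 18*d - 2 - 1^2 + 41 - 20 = 4*d^2 - 18*d + 18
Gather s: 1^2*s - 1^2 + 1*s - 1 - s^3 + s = -s^3 + 3*s - 2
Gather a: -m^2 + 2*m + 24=-m^2 + 2*m + 24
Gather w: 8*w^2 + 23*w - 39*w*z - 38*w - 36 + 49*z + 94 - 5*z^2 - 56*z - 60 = 8*w^2 + w*(-39*z - 15) - 5*z^2 - 7*z - 2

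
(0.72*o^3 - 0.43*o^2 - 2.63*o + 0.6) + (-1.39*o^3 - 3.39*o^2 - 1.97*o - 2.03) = -0.67*o^3 - 3.82*o^2 - 4.6*o - 1.43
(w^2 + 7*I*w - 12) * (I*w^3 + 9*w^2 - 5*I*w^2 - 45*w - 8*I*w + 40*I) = I*w^5 + 2*w^4 - 5*I*w^4 - 10*w^3 + 43*I*w^3 - 52*w^2 - 215*I*w^2 + 260*w + 96*I*w - 480*I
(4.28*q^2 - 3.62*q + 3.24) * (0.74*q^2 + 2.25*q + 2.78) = 3.1672*q^4 + 6.9512*q^3 + 6.151*q^2 - 2.7736*q + 9.0072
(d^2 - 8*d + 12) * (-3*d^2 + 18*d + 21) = -3*d^4 + 42*d^3 - 159*d^2 + 48*d + 252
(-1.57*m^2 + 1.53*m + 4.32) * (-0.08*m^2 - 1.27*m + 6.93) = 0.1256*m^4 + 1.8715*m^3 - 13.1688*m^2 + 5.1165*m + 29.9376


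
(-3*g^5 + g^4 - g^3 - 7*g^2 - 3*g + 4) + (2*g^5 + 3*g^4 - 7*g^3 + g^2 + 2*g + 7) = -g^5 + 4*g^4 - 8*g^3 - 6*g^2 - g + 11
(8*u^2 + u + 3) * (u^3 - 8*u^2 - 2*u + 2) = 8*u^5 - 63*u^4 - 21*u^3 - 10*u^2 - 4*u + 6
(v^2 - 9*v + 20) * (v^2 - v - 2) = v^4 - 10*v^3 + 27*v^2 - 2*v - 40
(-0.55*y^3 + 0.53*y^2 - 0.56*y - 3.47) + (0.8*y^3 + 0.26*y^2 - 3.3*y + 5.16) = 0.25*y^3 + 0.79*y^2 - 3.86*y + 1.69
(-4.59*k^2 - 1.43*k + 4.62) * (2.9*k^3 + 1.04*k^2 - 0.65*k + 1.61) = -13.311*k^5 - 8.9206*k^4 + 14.8943*k^3 - 1.6556*k^2 - 5.3053*k + 7.4382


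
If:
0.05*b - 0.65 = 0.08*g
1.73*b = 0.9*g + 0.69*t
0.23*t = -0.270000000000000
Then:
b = -6.96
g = -12.47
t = -1.17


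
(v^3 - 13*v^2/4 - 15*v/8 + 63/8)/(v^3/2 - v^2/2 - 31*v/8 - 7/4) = (-8*v^3 + 26*v^2 + 15*v - 63)/(-4*v^3 + 4*v^2 + 31*v + 14)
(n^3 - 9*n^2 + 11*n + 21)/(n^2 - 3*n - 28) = (n^2 - 2*n - 3)/(n + 4)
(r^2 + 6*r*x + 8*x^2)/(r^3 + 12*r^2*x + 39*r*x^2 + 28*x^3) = (r + 2*x)/(r^2 + 8*r*x + 7*x^2)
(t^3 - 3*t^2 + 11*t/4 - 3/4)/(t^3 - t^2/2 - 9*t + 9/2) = (2*t^2 - 5*t + 3)/(2*(t^2 - 9))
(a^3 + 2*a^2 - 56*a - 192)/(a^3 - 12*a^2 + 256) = (a + 6)/(a - 8)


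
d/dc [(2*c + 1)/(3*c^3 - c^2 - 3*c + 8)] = (6*c^3 - 2*c^2 - 6*c + (2*c + 1)*(-9*c^2 + 2*c + 3) + 16)/(3*c^3 - c^2 - 3*c + 8)^2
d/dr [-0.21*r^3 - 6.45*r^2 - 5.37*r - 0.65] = -0.63*r^2 - 12.9*r - 5.37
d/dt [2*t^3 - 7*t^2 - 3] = 2*t*(3*t - 7)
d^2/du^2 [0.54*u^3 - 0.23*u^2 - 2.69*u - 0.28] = 3.24*u - 0.46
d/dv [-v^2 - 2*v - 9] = -2*v - 2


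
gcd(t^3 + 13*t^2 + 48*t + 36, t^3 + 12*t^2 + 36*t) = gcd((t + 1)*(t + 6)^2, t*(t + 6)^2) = t^2 + 12*t + 36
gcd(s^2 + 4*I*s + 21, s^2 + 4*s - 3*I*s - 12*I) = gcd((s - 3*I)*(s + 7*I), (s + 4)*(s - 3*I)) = s - 3*I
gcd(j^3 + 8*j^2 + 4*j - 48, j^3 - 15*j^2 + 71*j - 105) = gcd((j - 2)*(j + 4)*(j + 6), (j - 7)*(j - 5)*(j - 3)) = 1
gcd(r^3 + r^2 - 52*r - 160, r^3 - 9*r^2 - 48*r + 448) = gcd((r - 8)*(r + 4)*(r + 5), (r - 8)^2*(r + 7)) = r - 8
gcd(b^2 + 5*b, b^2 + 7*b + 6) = 1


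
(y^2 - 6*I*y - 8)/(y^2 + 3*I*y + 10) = (y - 4*I)/(y + 5*I)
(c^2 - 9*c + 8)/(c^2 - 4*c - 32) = (c - 1)/(c + 4)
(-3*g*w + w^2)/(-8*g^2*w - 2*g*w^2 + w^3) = (3*g - w)/(8*g^2 + 2*g*w - w^2)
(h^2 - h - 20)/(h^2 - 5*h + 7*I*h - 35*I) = (h + 4)/(h + 7*I)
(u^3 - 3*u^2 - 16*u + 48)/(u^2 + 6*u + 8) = (u^2 - 7*u + 12)/(u + 2)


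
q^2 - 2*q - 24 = (q - 6)*(q + 4)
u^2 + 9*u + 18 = (u + 3)*(u + 6)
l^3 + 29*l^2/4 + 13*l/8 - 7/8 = (l - 1/4)*(l + 1/2)*(l + 7)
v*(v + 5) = v^2 + 5*v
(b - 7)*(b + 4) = b^2 - 3*b - 28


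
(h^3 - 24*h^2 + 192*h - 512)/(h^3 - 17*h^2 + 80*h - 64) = (h - 8)/(h - 1)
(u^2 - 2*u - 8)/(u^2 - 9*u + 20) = (u + 2)/(u - 5)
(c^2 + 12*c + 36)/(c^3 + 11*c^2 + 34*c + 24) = (c + 6)/(c^2 + 5*c + 4)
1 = 1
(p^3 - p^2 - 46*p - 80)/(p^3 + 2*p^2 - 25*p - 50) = (p - 8)/(p - 5)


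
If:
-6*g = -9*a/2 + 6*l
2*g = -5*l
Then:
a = -2*l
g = -5*l/2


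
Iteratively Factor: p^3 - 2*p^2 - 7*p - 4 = (p - 4)*(p^2 + 2*p + 1) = (p - 4)*(p + 1)*(p + 1)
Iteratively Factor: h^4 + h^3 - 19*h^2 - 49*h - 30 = (h + 2)*(h^3 - h^2 - 17*h - 15) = (h + 1)*(h + 2)*(h^2 - 2*h - 15) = (h - 5)*(h + 1)*(h + 2)*(h + 3)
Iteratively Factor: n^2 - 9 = (n - 3)*(n + 3)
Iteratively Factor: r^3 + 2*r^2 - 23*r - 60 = (r + 4)*(r^2 - 2*r - 15) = (r - 5)*(r + 4)*(r + 3)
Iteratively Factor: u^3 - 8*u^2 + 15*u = (u - 5)*(u^2 - 3*u) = (u - 5)*(u - 3)*(u)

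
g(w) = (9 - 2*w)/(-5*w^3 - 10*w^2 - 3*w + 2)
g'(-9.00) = 0.00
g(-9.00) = 0.01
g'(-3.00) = 0.34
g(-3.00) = 0.27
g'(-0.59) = -22.56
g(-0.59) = 7.74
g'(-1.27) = 3509.06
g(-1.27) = -149.70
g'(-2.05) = 3.66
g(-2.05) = 1.42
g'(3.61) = 0.01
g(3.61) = -0.00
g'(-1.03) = -6049.02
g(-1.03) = -199.77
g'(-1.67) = 23.50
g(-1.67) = 5.12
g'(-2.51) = 0.93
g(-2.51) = 0.55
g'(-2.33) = 1.49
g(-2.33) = 0.76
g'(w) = (9 - 2*w)*(15*w^2 + 20*w + 3)/(-5*w^3 - 10*w^2 - 3*w + 2)^2 - 2/(-5*w^3 - 10*w^2 - 3*w + 2)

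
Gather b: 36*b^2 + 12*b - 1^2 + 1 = 36*b^2 + 12*b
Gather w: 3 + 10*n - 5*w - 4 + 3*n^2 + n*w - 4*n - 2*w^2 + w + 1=3*n^2 + 6*n - 2*w^2 + w*(n - 4)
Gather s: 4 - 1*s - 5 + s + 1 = 0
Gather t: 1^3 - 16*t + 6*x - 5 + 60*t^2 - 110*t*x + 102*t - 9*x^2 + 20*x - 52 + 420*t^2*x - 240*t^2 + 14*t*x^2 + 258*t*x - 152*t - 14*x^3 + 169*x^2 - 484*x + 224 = t^2*(420*x - 180) + t*(14*x^2 + 148*x - 66) - 14*x^3 + 160*x^2 - 458*x + 168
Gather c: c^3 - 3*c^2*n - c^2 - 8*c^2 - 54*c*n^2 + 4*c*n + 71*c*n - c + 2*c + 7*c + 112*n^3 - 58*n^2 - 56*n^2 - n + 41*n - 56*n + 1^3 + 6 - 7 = c^3 + c^2*(-3*n - 9) + c*(-54*n^2 + 75*n + 8) + 112*n^3 - 114*n^2 - 16*n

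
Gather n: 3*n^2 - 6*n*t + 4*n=3*n^2 + n*(4 - 6*t)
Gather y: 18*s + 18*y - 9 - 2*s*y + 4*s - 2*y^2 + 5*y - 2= 22*s - 2*y^2 + y*(23 - 2*s) - 11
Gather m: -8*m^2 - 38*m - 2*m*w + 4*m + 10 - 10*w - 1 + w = -8*m^2 + m*(-2*w - 34) - 9*w + 9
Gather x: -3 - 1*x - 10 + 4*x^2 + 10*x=4*x^2 + 9*x - 13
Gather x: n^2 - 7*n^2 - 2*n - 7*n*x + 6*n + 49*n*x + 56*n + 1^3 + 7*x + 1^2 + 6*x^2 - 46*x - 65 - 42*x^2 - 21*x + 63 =-6*n^2 + 60*n - 36*x^2 + x*(42*n - 60)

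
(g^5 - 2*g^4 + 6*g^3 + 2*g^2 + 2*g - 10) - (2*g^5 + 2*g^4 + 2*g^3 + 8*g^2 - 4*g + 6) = -g^5 - 4*g^4 + 4*g^3 - 6*g^2 + 6*g - 16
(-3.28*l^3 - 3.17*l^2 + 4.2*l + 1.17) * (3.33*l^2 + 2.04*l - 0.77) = -10.9224*l^5 - 17.2473*l^4 + 10.0448*l^3 + 14.905*l^2 - 0.8472*l - 0.9009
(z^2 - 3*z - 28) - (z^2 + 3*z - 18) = -6*z - 10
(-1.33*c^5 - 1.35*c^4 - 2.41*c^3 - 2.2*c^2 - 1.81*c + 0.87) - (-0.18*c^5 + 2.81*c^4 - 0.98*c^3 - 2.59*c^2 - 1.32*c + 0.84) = -1.15*c^5 - 4.16*c^4 - 1.43*c^3 + 0.39*c^2 - 0.49*c + 0.03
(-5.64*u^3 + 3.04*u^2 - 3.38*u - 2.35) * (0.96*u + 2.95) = -5.4144*u^4 - 13.7196*u^3 + 5.7232*u^2 - 12.227*u - 6.9325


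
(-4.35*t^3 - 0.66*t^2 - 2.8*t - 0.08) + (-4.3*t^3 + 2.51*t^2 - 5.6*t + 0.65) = -8.65*t^3 + 1.85*t^2 - 8.4*t + 0.57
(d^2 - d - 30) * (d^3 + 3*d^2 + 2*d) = d^5 + 2*d^4 - 31*d^3 - 92*d^2 - 60*d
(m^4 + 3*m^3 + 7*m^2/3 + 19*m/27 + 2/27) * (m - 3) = m^5 - 20*m^3/3 - 170*m^2/27 - 55*m/27 - 2/9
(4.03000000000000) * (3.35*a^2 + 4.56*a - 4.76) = 13.5005*a^2 + 18.3768*a - 19.1828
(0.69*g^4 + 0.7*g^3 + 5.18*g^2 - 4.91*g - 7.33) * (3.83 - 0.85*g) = -0.5865*g^5 + 2.0477*g^4 - 1.722*g^3 + 24.0129*g^2 - 12.5748*g - 28.0739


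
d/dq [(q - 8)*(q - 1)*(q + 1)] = 3*q^2 - 16*q - 1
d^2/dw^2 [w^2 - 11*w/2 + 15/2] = 2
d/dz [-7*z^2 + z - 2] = 1 - 14*z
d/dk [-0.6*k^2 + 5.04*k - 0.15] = 5.04 - 1.2*k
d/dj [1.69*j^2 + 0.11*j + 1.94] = 3.38*j + 0.11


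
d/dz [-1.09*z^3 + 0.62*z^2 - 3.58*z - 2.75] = -3.27*z^2 + 1.24*z - 3.58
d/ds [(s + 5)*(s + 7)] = 2*s + 12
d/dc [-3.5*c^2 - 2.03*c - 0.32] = -7.0*c - 2.03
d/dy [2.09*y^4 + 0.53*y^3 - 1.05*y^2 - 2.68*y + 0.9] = 8.36*y^3 + 1.59*y^2 - 2.1*y - 2.68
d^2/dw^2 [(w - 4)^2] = 2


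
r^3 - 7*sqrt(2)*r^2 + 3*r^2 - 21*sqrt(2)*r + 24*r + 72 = (r + 3)*(r - 4*sqrt(2))*(r - 3*sqrt(2))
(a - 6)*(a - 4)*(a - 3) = a^3 - 13*a^2 + 54*a - 72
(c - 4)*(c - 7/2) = c^2 - 15*c/2 + 14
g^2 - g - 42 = (g - 7)*(g + 6)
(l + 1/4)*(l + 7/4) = l^2 + 2*l + 7/16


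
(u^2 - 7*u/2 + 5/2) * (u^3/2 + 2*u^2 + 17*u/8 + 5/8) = u^5/2 + u^4/4 - 29*u^3/8 - 29*u^2/16 + 25*u/8 + 25/16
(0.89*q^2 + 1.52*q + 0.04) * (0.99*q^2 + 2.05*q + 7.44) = 0.8811*q^4 + 3.3293*q^3 + 9.7772*q^2 + 11.3908*q + 0.2976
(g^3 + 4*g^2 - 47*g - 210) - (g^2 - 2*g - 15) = g^3 + 3*g^2 - 45*g - 195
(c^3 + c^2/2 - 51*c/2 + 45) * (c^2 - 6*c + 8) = c^5 - 11*c^4/2 - 41*c^3/2 + 202*c^2 - 474*c + 360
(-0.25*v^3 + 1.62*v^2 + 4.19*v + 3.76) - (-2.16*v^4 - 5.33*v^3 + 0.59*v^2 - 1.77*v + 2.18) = 2.16*v^4 + 5.08*v^3 + 1.03*v^2 + 5.96*v + 1.58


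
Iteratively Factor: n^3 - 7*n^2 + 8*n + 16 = (n + 1)*(n^2 - 8*n + 16) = (n - 4)*(n + 1)*(n - 4)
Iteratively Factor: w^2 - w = (w)*(w - 1)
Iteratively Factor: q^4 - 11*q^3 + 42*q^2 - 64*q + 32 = (q - 4)*(q^3 - 7*q^2 + 14*q - 8) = (q - 4)^2*(q^2 - 3*q + 2) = (q - 4)^2*(q - 1)*(q - 2)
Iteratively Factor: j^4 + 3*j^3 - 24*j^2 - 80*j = (j)*(j^3 + 3*j^2 - 24*j - 80) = j*(j + 4)*(j^2 - j - 20) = j*(j - 5)*(j + 4)*(j + 4)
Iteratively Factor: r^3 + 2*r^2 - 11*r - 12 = (r - 3)*(r^2 + 5*r + 4) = (r - 3)*(r + 4)*(r + 1)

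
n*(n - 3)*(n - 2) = n^3 - 5*n^2 + 6*n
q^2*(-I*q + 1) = -I*q^3 + q^2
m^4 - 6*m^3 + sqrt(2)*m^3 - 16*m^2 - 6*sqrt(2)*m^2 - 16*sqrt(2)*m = m*(m - 8)*(m + 2)*(m + sqrt(2))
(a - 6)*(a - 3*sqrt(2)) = a^2 - 6*a - 3*sqrt(2)*a + 18*sqrt(2)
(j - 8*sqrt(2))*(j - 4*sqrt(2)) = j^2 - 12*sqrt(2)*j + 64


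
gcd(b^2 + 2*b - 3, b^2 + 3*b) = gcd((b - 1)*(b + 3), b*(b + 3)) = b + 3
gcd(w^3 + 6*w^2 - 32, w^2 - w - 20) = w + 4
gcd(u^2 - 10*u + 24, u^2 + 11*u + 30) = 1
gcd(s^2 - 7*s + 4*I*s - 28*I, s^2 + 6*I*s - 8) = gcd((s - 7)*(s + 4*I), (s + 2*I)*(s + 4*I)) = s + 4*I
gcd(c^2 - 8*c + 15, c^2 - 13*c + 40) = c - 5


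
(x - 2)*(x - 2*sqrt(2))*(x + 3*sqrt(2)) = x^3 - 2*x^2 + sqrt(2)*x^2 - 12*x - 2*sqrt(2)*x + 24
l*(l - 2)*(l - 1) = l^3 - 3*l^2 + 2*l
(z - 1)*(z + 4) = z^2 + 3*z - 4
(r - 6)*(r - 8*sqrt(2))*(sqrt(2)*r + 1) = sqrt(2)*r^3 - 15*r^2 - 6*sqrt(2)*r^2 - 8*sqrt(2)*r + 90*r + 48*sqrt(2)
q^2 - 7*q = q*(q - 7)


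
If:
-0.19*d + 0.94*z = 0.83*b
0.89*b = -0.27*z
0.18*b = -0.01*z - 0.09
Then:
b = -0.61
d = 12.66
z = 2.02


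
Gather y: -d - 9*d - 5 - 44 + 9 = -10*d - 40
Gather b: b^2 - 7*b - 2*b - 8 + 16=b^2 - 9*b + 8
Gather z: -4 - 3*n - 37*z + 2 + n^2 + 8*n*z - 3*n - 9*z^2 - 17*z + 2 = n^2 - 6*n - 9*z^2 + z*(8*n - 54)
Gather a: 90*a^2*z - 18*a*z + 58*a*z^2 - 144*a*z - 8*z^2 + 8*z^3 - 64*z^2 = 90*a^2*z + a*(58*z^2 - 162*z) + 8*z^3 - 72*z^2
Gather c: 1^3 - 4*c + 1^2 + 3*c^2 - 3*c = 3*c^2 - 7*c + 2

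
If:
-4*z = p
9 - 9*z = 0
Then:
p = -4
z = 1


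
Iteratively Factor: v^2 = (v)*(v)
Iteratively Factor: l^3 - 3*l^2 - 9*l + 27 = (l - 3)*(l^2 - 9) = (l - 3)^2*(l + 3)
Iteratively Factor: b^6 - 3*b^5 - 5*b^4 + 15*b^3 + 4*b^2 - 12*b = (b + 2)*(b^5 - 5*b^4 + 5*b^3 + 5*b^2 - 6*b) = (b + 1)*(b + 2)*(b^4 - 6*b^3 + 11*b^2 - 6*b) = (b - 1)*(b + 1)*(b + 2)*(b^3 - 5*b^2 + 6*b) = (b - 3)*(b - 1)*(b + 1)*(b + 2)*(b^2 - 2*b) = (b - 3)*(b - 2)*(b - 1)*(b + 1)*(b + 2)*(b)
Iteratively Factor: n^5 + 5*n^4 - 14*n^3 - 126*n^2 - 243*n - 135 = (n + 1)*(n^4 + 4*n^3 - 18*n^2 - 108*n - 135) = (n + 1)*(n + 3)*(n^3 + n^2 - 21*n - 45) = (n + 1)*(n + 3)^2*(n^2 - 2*n - 15) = (n - 5)*(n + 1)*(n + 3)^2*(n + 3)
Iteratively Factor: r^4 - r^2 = (r + 1)*(r^3 - r^2) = (r - 1)*(r + 1)*(r^2) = r*(r - 1)*(r + 1)*(r)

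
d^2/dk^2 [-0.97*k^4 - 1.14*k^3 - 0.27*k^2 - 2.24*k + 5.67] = -11.64*k^2 - 6.84*k - 0.54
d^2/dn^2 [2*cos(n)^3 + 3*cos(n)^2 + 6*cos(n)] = -15*cos(n)/2 - 6*cos(2*n) - 9*cos(3*n)/2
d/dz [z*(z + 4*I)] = 2*z + 4*I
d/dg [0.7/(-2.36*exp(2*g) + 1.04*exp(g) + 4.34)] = (3.304*exp(g) - 0.728)*exp(g)/(-2.36*exp(2*g) + 1.04*exp(g) + 4.34)^2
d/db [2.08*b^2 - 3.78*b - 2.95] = 4.16*b - 3.78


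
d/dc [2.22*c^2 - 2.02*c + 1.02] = 4.44*c - 2.02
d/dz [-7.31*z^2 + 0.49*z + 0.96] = 0.49 - 14.62*z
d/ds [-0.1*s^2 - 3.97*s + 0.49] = -0.2*s - 3.97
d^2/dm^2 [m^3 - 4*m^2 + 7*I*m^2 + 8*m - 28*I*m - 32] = 6*m - 8 + 14*I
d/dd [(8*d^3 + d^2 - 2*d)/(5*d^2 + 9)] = 2*(20*d^4 + 113*d^2 + 9*d - 9)/(25*d^4 + 90*d^2 + 81)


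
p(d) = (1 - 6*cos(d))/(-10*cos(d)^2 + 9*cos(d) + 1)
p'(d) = (1 - 6*cos(d))*(-20*sin(d)*cos(d) + 9*sin(d))/(-10*cos(d)^2 + 9*cos(d) + 1)^2 + 6*sin(d)/(-10*cos(d)^2 + 9*cos(d) + 1)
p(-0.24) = -15.72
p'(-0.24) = -131.55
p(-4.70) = 1.21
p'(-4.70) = 19.39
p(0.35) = -7.36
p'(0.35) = 42.45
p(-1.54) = 0.64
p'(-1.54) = -8.98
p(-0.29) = -10.75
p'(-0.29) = -74.58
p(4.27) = -0.76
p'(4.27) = -1.42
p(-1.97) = -0.83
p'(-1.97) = -1.83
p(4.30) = -0.81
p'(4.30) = -1.69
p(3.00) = -0.39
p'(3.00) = 0.04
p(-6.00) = -11.28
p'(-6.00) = 80.10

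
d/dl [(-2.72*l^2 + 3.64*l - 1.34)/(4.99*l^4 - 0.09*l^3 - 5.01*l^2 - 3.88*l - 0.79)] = (27.1456*l^5 - 54.7356*l^4 + 27.4016*l^3 + 28.4282*l^2 - 9.1292*l - 8.0748)/(24.9001*l^8 - 0.8982*l^7 - 49.9917*l^6 - 37.8206*l^5 + 17.9143*l^4 + 39.0198*l^3 + 22.9702*l^2 + 6.1304*l + 0.6241)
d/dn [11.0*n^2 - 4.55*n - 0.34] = 22.0*n - 4.55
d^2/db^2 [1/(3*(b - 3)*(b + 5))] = 2*((b - 3)^2 + (b - 3)*(b + 5) + (b + 5)^2)/(3*(b - 3)^3*(b + 5)^3)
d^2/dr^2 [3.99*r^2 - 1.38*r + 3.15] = 7.98000000000000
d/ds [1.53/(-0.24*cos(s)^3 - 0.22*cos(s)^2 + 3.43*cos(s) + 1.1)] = (-1.1016*cos(s)^2 - 0.6732*cos(s) + 5.2479)*sin(s)/(0.24*cos(s)^3 + 0.22*cos(s)^2 - 3.43*cos(s) - 1.1)^2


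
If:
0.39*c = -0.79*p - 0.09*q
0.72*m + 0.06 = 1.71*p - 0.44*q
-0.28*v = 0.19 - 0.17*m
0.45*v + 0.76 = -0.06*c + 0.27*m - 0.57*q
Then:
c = -1.51795014763732*v - 0.455864161898765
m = 1.64705882352941*v + 1.11764705882353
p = 0.732222646259762*v + 0.311166140764891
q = 0.150496300370492*v - 0.755935867374949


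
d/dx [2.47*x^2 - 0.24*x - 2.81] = 4.94*x - 0.24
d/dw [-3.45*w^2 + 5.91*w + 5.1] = 5.91 - 6.9*w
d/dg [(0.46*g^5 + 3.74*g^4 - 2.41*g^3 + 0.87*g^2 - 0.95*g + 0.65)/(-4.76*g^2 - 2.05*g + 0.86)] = (-6.5688*g^6 - 39.3768*g^5 - 9.5514*g^4 + 22.7466*g^3 - 12.5233*g^2 + 7.6844*g + 0.5155)/(22.6576*g^4 + 19.516*g^3 - 3.9847*g^2 - 3.526*g + 0.7396)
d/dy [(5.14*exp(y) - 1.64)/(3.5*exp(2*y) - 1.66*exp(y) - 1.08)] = (-17.99*exp(2*y) + 11.48*exp(y) - 8.2736)*exp(y)/(12.25*exp(4*y) - 11.62*exp(3*y) - 4.8044*exp(2*y) + 3.5856*exp(y) + 1.1664)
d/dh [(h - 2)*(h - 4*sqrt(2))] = 2*h - 4*sqrt(2) - 2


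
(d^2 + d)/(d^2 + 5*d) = (d + 1)/(d + 5)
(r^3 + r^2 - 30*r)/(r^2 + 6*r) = r - 5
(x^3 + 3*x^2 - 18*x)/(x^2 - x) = (x^2 + 3*x - 18)/(x - 1)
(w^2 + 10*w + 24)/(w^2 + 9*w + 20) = (w + 6)/(w + 5)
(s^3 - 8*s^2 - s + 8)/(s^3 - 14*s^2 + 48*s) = (s^2 - 1)/(s*(s - 6))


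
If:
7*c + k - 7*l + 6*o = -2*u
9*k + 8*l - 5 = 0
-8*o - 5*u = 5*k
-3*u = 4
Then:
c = 41*o/35 - 115/168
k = 4/3 - 8*o/5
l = 9*o/5 - 7/8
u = -4/3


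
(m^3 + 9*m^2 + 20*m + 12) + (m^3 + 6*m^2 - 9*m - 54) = 2*m^3 + 15*m^2 + 11*m - 42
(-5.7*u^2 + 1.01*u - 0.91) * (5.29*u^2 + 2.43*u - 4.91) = -30.153*u^4 - 8.5081*u^3 + 25.6274*u^2 - 7.1704*u + 4.4681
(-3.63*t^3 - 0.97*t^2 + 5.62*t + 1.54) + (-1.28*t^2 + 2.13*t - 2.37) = -3.63*t^3 - 2.25*t^2 + 7.75*t - 0.83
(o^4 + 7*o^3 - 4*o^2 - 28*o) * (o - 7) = o^5 - 53*o^3 + 196*o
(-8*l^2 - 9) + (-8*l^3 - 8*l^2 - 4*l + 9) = -8*l^3 - 16*l^2 - 4*l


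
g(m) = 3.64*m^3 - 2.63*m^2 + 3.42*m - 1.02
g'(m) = 10.92*m^2 - 5.26*m + 3.42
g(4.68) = 330.49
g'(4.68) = 217.98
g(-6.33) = -1051.29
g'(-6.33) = 474.27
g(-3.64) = -223.87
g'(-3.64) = 167.25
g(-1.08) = -12.37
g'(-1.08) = 21.84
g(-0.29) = -2.32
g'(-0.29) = 5.86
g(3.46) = 130.10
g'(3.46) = 115.95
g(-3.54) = -207.56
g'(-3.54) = 158.89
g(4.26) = 247.22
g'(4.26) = 179.18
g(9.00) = 2470.29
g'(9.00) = 840.60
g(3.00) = 83.85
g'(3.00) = 85.92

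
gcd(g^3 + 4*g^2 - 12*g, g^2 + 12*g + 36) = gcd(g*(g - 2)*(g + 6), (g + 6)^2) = g + 6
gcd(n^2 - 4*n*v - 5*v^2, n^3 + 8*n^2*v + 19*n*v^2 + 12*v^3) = n + v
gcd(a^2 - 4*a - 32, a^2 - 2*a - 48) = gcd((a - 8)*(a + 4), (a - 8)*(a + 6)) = a - 8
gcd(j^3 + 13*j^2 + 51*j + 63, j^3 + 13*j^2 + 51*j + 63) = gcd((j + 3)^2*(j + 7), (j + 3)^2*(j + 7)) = j^3 + 13*j^2 + 51*j + 63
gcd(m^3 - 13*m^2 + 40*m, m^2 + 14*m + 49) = 1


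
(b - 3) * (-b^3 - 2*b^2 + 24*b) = -b^4 + b^3 + 30*b^2 - 72*b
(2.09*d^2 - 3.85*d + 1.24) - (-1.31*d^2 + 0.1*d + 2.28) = 3.4*d^2 - 3.95*d - 1.04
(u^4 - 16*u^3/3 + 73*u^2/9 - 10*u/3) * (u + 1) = u^5 - 13*u^4/3 + 25*u^3/9 + 43*u^2/9 - 10*u/3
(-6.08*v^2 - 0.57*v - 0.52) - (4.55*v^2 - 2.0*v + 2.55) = -10.63*v^2 + 1.43*v - 3.07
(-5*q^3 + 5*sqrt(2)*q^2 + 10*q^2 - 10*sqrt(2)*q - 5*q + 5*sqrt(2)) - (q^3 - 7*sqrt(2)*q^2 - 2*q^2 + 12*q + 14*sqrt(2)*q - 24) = -6*q^3 + 12*q^2 + 12*sqrt(2)*q^2 - 24*sqrt(2)*q - 17*q + 5*sqrt(2) + 24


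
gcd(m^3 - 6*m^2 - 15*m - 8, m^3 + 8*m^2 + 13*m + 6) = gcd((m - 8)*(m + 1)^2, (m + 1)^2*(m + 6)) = m^2 + 2*m + 1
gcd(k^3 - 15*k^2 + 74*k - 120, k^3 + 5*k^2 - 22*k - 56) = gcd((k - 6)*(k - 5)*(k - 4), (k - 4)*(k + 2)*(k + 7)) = k - 4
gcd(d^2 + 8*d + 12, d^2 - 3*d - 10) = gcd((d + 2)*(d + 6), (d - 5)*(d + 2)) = d + 2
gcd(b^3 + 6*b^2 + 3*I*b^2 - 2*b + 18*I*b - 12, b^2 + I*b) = b + I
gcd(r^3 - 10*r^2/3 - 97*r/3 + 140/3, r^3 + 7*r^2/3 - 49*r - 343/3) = r - 7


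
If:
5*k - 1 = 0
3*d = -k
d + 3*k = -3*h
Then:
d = -1/15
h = -8/45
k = 1/5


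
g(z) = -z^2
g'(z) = -2*z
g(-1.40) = -1.96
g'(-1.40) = 2.80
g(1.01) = -1.02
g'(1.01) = -2.02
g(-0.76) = -0.58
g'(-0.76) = 1.52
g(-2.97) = -8.82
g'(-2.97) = 5.94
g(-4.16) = -17.31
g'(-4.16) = 8.32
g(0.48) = -0.23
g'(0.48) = -0.96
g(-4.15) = -17.22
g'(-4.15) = 8.30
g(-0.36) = -0.13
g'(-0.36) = 0.72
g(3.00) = -9.00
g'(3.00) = -6.00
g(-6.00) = -36.00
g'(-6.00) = 12.00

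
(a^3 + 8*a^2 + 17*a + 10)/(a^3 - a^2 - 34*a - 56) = (a^2 + 6*a + 5)/(a^2 - 3*a - 28)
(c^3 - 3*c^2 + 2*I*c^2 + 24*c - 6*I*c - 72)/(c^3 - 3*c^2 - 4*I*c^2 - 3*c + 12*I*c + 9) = (c^2 + 2*I*c + 24)/(c^2 - 4*I*c - 3)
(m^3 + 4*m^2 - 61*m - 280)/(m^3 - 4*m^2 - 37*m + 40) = (m + 7)/(m - 1)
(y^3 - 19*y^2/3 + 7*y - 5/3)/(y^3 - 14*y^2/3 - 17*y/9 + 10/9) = 3*(y - 1)/(3*y + 2)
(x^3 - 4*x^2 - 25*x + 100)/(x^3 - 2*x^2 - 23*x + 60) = (x - 5)/(x - 3)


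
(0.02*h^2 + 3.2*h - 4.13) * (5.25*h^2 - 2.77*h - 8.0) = 0.105*h^4 + 16.7446*h^3 - 30.7065*h^2 - 14.1599*h + 33.04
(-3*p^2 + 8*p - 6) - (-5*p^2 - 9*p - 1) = 2*p^2 + 17*p - 5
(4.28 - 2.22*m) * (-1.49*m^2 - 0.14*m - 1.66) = 3.3078*m^3 - 6.0664*m^2 + 3.086*m - 7.1048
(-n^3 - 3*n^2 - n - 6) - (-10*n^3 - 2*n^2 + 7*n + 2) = 9*n^3 - n^2 - 8*n - 8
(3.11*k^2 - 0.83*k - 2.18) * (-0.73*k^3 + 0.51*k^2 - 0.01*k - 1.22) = -2.2703*k^5 + 2.192*k^4 + 1.137*k^3 - 4.8977*k^2 + 1.0344*k + 2.6596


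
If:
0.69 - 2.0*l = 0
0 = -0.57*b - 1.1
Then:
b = -1.93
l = 0.34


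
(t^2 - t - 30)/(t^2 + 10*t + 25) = (t - 6)/(t + 5)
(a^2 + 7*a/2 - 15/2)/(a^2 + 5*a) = (a - 3/2)/a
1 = 1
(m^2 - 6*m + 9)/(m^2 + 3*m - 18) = (m - 3)/(m + 6)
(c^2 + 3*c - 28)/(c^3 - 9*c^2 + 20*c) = (c + 7)/(c*(c - 5))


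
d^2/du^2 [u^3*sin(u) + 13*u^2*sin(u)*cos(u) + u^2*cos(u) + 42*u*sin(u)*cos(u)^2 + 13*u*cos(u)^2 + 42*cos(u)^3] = -u^3*sin(u) - 26*u^2*sin(2*u) + 5*u^2*cos(u) - 17*u*sin(u)/2 - 189*u*sin(3*u)/2 + 26*u*cos(2*u) - 13*sin(2*u) - 17*cos(u)/2 - 63*cos(3*u)/2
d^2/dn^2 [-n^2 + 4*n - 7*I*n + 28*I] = -2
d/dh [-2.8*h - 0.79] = -2.80000000000000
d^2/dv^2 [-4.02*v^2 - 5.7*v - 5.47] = -8.04000000000000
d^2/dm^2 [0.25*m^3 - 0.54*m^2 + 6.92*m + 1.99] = 1.5*m - 1.08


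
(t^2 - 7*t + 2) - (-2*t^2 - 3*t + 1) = 3*t^2 - 4*t + 1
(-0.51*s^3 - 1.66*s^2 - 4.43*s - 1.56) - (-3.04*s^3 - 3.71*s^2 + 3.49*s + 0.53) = 2.53*s^3 + 2.05*s^2 - 7.92*s - 2.09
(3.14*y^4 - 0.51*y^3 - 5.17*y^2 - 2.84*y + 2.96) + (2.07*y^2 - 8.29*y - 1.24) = 3.14*y^4 - 0.51*y^3 - 3.1*y^2 - 11.13*y + 1.72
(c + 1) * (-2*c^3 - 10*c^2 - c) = -2*c^4 - 12*c^3 - 11*c^2 - c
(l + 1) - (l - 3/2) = 5/2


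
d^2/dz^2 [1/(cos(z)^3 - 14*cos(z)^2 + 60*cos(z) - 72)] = (-18*sin(z)^4 + 68*sin(z)^2 - 331*cos(z) + 23*cos(3*z) + 238)/(2*(cos(z) - 6)^4*(cos(z) - 2)^3)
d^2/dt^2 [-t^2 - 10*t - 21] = -2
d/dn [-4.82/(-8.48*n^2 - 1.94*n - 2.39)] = (-81.7472*n - 9.3508)/(8.48*n^2 + 1.94*n + 2.39)^2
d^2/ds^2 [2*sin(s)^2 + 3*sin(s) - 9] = -3*sin(s) + 4*cos(2*s)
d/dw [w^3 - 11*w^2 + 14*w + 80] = 3*w^2 - 22*w + 14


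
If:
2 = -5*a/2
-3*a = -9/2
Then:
No Solution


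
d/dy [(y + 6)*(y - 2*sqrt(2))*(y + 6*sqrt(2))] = 3*y^2 + 8*sqrt(2)*y + 12*y - 24 + 24*sqrt(2)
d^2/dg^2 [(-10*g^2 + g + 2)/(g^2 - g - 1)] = 2*(-9*g^3 - 24*g^2 - 3*g - 7)/(g^6 - 3*g^5 + 5*g^3 - 3*g - 1)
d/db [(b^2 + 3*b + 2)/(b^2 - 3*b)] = 2*(-3*b^2 - 2*b + 3)/(b^2*(b^2 - 6*b + 9))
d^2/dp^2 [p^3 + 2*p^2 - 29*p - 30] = 6*p + 4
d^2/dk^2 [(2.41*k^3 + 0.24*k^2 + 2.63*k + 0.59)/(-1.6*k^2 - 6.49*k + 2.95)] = (7.105427357601e-15*k^5 - 234.250562*k^3 + 260.98473*k^2 - 237.07911*k - 160.153848)/(4.096*k^6 + 49.8432*k^5 + 179.52048*k^4 + 89.562649*k^3 - 330.990885*k^2 + 169.437675*k - 25.672375)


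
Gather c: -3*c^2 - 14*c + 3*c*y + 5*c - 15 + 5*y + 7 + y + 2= -3*c^2 + c*(3*y - 9) + 6*y - 6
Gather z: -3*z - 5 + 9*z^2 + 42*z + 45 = 9*z^2 + 39*z + 40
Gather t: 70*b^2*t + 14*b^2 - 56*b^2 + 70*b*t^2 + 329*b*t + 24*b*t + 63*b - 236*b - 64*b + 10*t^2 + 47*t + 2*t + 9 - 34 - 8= -42*b^2 - 237*b + t^2*(70*b + 10) + t*(70*b^2 + 353*b + 49) - 33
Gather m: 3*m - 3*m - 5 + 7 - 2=0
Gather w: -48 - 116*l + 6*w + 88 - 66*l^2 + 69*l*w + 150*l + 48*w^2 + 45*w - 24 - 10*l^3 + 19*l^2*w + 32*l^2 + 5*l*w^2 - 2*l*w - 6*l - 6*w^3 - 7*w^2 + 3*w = -10*l^3 - 34*l^2 + 28*l - 6*w^3 + w^2*(5*l + 41) + w*(19*l^2 + 67*l + 54) + 16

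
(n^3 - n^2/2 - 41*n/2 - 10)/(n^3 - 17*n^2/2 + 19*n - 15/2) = (2*n^2 + 9*n + 4)/(2*n^2 - 7*n + 3)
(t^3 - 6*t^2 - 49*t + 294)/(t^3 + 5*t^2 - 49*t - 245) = (t - 6)/(t + 5)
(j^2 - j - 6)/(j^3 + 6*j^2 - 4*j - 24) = (j - 3)/(j^2 + 4*j - 12)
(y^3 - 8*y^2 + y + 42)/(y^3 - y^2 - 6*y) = (y - 7)/y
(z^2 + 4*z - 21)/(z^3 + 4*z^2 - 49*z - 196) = (z - 3)/(z^2 - 3*z - 28)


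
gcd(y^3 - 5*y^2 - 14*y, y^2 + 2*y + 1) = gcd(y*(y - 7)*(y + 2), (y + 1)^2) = 1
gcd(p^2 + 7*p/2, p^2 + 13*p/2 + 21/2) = p + 7/2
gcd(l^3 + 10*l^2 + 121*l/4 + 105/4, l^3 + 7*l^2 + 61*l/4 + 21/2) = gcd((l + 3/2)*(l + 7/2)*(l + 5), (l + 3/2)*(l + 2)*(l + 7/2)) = l^2 + 5*l + 21/4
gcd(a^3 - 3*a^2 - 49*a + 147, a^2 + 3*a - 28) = a + 7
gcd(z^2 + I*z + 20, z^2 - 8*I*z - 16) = z - 4*I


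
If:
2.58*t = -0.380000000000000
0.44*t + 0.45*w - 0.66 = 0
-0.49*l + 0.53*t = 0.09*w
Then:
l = -0.46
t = -0.15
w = 1.61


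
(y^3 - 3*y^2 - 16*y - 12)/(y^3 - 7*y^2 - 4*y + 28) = (y^2 - 5*y - 6)/(y^2 - 9*y + 14)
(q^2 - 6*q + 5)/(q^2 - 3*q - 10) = (q - 1)/(q + 2)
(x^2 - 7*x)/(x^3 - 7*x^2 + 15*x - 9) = x*(x - 7)/(x^3 - 7*x^2 + 15*x - 9)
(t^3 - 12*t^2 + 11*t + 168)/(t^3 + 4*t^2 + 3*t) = (t^2 - 15*t + 56)/(t*(t + 1))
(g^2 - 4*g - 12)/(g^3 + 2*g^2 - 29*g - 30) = (g^2 - 4*g - 12)/(g^3 + 2*g^2 - 29*g - 30)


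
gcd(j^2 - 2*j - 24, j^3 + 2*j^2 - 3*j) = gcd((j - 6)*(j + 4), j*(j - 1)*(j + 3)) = 1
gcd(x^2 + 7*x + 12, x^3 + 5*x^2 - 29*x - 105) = x + 3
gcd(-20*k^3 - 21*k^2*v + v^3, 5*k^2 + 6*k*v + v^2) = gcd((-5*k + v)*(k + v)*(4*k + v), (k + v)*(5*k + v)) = k + v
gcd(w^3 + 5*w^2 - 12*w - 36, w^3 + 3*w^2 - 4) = w + 2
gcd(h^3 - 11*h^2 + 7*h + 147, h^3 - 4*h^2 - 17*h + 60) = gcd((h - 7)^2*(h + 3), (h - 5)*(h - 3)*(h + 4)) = 1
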